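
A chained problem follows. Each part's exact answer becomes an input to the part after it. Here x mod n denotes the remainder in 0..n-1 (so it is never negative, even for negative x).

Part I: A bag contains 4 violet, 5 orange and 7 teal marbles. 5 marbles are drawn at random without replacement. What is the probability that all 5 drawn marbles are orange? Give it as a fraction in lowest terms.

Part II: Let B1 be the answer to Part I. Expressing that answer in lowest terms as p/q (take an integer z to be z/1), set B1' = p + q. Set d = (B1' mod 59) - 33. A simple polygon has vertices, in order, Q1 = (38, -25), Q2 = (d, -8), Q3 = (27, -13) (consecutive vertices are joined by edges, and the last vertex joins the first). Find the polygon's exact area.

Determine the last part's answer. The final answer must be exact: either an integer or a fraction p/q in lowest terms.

629/2

Part I: total draws C(16,5) = 4368; favorable C(5,5) = 1; P = 1/4368; answer 1/4368
Part II: B1 = 1/4368; threaded value p + q = 4369; d = -30; cross terms: (38*-8 - -30*-25)=-1054, (-30*-13 - 27*-8)=606, (27*-25 - 38*-13)=-181; twice the area = |-629| = 629; area = 629/2; answer 629/2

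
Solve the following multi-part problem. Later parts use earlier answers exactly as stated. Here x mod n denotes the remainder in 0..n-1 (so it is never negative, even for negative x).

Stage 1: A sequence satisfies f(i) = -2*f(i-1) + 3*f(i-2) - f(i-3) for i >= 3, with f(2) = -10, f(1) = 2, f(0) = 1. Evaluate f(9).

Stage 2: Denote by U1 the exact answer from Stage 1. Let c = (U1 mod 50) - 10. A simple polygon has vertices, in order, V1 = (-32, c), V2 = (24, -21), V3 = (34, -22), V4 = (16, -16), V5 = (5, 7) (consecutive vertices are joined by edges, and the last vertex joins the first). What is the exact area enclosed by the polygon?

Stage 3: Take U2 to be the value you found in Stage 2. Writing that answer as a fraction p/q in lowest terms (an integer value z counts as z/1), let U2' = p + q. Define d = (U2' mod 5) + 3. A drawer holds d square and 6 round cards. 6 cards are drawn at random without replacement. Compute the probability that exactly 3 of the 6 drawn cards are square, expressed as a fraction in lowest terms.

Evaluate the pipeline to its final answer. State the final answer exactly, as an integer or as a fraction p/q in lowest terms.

Stage 1: f(3) = -2*(-10) + 3*(2) - 1*(1) = 25; iterating: f(3)=25, f(4)=-82, f(5)=249, f(6)=-769, f(7)=2367, f(8)=-7290, f(9)=22450; answer 22450
Stage 2: U1 = 22450; c = -10; cross terms: (-32*-21 - 24*-10)=912, (24*-22 - 34*-21)=186, (34*-16 - 16*-22)=-192, (16*7 - 5*-16)=192, (5*-10 - -32*7)=174; twice the area = |1272| = 1272; area = 636; answer 636
Stage 3: U2 = 636; threaded value p + q = 637; d = 5; total draws C(11,6) = 462; favorable C(5,3)*C(6,3) = 200; P = 100/231; answer 100/231

100/231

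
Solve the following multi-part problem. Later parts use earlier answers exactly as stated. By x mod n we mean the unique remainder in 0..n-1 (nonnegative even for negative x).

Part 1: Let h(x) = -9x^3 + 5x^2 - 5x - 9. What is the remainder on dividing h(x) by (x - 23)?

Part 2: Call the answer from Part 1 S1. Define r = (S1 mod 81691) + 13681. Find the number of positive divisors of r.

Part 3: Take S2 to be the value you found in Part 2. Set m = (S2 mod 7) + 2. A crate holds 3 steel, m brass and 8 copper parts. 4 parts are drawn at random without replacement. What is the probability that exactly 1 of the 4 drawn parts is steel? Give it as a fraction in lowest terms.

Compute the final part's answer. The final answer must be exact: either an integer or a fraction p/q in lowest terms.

Part 1: remainder = value at the root: -9*(23)^3 + 5*(23)^2 - 5*(23)^1 - 9 = (-109503) + (2645) + (-115) + (-9) = -106982; answer -106982
Part 2: S1 = -106982; r = 70081; 70081 = 11 * 23 * 277; number of divisors = (1+1) * (1+1) * (1+1) = 8; answer 8
Part 3: S2 = 8; m = 3; total draws C(14,4) = 1001; favorable C(3,1)*C(11,3) = 495; P = 45/91; answer 45/91

45/91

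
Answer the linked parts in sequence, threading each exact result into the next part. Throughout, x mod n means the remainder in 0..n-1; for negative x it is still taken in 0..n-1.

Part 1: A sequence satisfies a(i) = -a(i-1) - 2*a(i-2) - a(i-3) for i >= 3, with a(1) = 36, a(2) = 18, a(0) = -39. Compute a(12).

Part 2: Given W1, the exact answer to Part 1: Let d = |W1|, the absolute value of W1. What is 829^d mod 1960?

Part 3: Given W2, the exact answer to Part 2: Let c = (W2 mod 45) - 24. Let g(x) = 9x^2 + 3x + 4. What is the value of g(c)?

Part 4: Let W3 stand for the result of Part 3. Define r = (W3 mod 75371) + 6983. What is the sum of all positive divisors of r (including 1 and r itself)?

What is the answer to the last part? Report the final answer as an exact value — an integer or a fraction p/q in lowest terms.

Part 1: a(3) = -1*(18) - 2*(36) - 1*(-39) = -51; iterating: a(3)=-51, a(4)=-21, a(5)=105, a(6)=-12, a(7)=-177, a(8)=96, a(9)=270, a(10)=-285, a(11)=-351, a(12)=651; answer 651
Part 2: W1 = 651; d = 651; squarings mod 1960: 829^1=829, 829^2=1241, 829^4=1481, 829^8=121, 829^16=921, 829^32=1521, 829^64=641, 829^128=1241, 829^256=1481, 829^512=121; 829^651 = 829^1 * 829^2 * 829^8 * 829^128 * 829^512 = 1469 (mod 1960); answer 1469
Part 3: W2 = 1469; c = 5; 9*(5)^2 + 3*(5)^1 + 4 = (225) + (15) + (4) = 244; answer 244
Part 4: W3 = 244; r = 7227; 7227 = 3^2 * 11 * 73; sigma = (1 + 3 + 9) * (1 + 11) * (1 + 73) = 13 * 12 * 74 = 11544; answer 11544

11544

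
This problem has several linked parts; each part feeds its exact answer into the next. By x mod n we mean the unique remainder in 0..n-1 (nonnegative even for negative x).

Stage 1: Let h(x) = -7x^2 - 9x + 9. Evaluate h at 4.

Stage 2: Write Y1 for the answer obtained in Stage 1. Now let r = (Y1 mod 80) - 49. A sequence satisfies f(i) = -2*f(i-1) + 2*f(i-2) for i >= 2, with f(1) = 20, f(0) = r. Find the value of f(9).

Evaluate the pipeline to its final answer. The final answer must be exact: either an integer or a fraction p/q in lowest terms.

Stage 1: -7*(4)^2 - 9*(4)^1 + 9 = (-112) + (-36) + (9) = -139; answer -139
Stage 2: Y1 = -139; r = -28; f(2) = -2*(20) + 2*(-28) = -96; iterating: f(2)=-96, f(3)=232, f(4)=-656, f(5)=1776, f(6)=-4864, f(7)=13280, f(8)=-36288, f(9)=99136; answer 99136

99136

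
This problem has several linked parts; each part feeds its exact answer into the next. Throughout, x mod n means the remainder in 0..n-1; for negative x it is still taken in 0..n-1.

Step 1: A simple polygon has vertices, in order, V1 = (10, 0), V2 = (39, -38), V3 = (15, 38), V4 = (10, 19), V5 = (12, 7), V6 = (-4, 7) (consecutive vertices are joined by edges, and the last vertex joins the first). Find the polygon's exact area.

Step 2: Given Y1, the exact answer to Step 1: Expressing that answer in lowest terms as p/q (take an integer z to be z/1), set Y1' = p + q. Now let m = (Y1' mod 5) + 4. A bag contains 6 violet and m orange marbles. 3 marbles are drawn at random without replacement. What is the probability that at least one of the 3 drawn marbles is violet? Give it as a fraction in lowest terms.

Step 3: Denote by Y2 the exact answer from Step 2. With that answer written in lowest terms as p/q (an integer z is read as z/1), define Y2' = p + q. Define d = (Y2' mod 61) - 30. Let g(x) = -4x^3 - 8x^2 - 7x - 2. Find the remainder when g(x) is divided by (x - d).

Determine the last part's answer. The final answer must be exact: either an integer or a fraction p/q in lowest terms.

Step 1: cross terms: (10*-38 - 39*0)=-380, (39*38 - 15*-38)=2052, (15*19 - 10*38)=-95, (10*7 - 12*19)=-158, (12*7 - -4*7)=112, (-4*0 - 10*7)=-70; twice the area = |1461| = 1461; area = 1461/2; answer 1461/2
Step 2: Y1 = 1461/2; threaded value p + q = 1463; m = 7; total draws C(13,3) = 286; complement C(7,3) = 35; favorable 286 - 35 = 251; P = 251/286; answer 251/286
Step 3: Y2 = 251/286; threaded value p + q = 537; d = 19; remainder = value at the root: -4*(19)^3 - 8*(19)^2 - 7*(19)^1 - 2 = (-27436) + (-2888) + (-133) + (-2) = -30459; answer -30459

-30459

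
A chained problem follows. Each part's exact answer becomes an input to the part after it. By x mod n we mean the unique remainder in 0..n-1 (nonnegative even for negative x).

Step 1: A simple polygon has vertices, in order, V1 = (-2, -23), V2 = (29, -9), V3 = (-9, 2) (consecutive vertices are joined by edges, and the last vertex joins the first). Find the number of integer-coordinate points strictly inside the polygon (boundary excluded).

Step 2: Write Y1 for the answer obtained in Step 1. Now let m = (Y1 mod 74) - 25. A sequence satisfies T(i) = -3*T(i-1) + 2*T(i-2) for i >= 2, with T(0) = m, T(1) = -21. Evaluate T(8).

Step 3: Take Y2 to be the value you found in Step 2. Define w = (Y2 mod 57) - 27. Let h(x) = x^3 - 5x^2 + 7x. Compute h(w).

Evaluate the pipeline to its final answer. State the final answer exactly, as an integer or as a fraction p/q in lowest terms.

Step 1: cross terms: (-2*-9 - 29*-23)=685, (29*2 - -9*-9)=-23, (-9*-23 - -2*2)=211; twice the area = |873| = 873; area = 873/2; boundary points = 1 + 1 + 1 = 3; strictly interior points = area - boundary/2 + 1 = 436; answer 436
Step 2: Y1 = 436; m = 41; T(2) = -3*(-21) + 2*(41) = 145; iterating: T(2)=145, T(3)=-477, T(4)=1721, T(5)=-6117, T(6)=21793, T(7)=-77613, T(8)=276425; answer 276425
Step 3: Y2 = 276425; w = 5; 1*(5)^3 - 5*(5)^2 + 7*(5)^1 = (125) + (-125) + (35) = 35; answer 35

35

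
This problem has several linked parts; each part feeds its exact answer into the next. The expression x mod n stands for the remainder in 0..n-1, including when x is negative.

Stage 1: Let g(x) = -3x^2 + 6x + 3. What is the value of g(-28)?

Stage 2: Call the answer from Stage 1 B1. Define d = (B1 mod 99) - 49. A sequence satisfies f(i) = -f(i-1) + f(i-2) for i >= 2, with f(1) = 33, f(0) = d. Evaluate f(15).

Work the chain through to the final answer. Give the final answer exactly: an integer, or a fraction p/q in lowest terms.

Stage 1: -3*(-28)^2 + 6*(-28)^1 + 3 = (-2352) + (-168) + (3) = -2517; answer -2517
Stage 2: B1 = -2517; d = 8; f(2) = -1*(33) + 1*(8) = -25; iterating: f(2)=-25, f(3)=58, f(4)=-83, f(5)=141, f(6)=-224, f(7)=365, f(8)=-589, f(9)=954, f(10)=-1543, f(11)=2497, f(12)=-4040, f(13)=6537, f(14)=-10577, f(15)=17114; answer 17114

17114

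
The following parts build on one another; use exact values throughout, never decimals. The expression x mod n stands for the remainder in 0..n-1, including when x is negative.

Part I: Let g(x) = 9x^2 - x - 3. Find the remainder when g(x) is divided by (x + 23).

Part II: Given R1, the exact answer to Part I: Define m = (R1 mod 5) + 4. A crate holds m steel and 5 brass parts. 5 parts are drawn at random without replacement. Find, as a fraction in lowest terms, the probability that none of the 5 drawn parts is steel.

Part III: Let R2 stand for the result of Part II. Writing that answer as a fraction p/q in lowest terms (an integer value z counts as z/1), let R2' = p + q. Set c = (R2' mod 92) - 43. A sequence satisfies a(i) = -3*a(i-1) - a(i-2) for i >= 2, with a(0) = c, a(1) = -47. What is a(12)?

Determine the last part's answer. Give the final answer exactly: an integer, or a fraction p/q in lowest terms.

Part I: remainder = value at the root: 9*(-23)^2 - 1*(-23)^1 - 3 = (4761) + (23) + (-3) = 4781; answer 4781
Part II: R1 = 4781; m = 5; total draws C(10,5) = 252; favorable C(5,5) = 1; P = 1/252; answer 1/252
Part III: R2 = 1/252; threaded value p + q = 253; c = 26; a(2) = -3*(-47) - 1*(26) = 115; iterating: a(2)=115, a(3)=-298, a(4)=779, a(5)=-2039, a(6)=5338, a(7)=-13975, a(8)=36587, a(9)=-95786, a(10)=250771, a(11)=-656527, a(12)=1718810; answer 1718810

1718810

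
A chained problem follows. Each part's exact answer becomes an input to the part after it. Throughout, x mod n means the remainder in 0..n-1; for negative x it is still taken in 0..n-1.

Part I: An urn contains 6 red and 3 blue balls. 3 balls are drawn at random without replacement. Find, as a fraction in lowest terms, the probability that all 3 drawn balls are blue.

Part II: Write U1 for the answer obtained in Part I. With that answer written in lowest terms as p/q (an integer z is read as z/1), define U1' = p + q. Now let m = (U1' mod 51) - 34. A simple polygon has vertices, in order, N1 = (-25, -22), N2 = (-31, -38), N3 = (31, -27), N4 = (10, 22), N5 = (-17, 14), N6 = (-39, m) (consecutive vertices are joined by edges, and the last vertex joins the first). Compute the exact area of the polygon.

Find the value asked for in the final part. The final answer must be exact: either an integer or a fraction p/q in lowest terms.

Part I: total draws C(9,3) = 84; favorable C(3,3) = 1; P = 1/84; answer 1/84
Part II: U1 = 1/84; threaded value p + q = 85; m = 0; cross terms: (-25*-38 - -31*-22)=268, (-31*-27 - 31*-38)=2015, (31*22 - 10*-27)=952, (10*14 - -17*22)=514, (-17*0 - -39*14)=546, (-39*-22 - -25*0)=858; twice the area = |5153| = 5153; area = 5153/2; answer 5153/2

5153/2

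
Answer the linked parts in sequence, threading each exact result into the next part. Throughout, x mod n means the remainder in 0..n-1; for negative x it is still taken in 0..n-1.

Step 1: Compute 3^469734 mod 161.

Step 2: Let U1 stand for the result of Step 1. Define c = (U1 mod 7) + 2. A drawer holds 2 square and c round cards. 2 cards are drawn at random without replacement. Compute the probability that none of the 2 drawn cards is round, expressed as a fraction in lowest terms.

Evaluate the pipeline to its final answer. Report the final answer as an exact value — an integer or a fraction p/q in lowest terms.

Step 1: squarings mod 161: 3^1=3, 3^2=9, 3^4=81, 3^8=121, 3^16=151, 3^32=100, 3^64=18, 3^128=2, 3^256=4, 3^512=16, 3^1024=95, 3^2048=9, 3^4096=81, 3^8192=121, 3^16384=151, 3^32768=100, 3^65536=18, 3^131072=2, 3^262144=4; 3^469734 = 3^2 * 3^4 * 3^32 * 3^64 * 3^128 * 3^512 * 3^2048 * 3^8192 * 3^65536 * 3^131072 * 3^262144 = 141 (mod 161); answer 141
Step 2: U1 = 141; c = 3; total draws C(5,2) = 10; favorable C(2,2) = 1; P = 1/10; answer 1/10

1/10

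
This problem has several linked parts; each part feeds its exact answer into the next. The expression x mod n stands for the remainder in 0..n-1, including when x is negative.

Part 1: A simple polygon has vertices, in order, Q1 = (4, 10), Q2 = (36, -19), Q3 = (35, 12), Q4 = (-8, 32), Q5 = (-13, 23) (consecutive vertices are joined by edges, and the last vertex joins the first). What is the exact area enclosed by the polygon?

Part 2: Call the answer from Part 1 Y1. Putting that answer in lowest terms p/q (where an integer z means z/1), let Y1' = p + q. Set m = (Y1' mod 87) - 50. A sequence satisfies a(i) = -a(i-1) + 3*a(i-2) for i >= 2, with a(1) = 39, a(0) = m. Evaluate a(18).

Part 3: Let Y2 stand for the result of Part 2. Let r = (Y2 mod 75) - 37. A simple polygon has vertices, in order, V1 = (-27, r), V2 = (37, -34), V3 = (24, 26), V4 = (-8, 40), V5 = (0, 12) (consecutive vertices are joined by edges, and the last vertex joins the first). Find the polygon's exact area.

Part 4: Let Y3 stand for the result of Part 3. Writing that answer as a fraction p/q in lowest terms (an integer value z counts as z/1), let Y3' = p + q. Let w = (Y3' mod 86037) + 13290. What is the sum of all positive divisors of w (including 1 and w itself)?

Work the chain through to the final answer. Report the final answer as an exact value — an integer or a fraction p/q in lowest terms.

23474

Part 1: cross terms: (4*-19 - 36*10)=-436, (36*12 - 35*-19)=1097, (35*32 - -8*12)=1216, (-8*23 - -13*32)=232, (-13*10 - 4*23)=-222; twice the area = |1887| = 1887; area = 1887/2; answer 1887/2
Part 2: Y1 = 1887/2; threaded value p + q = 1889; m = 12; a(2) = -1*(39) + 3*(12) = -3; iterating: a(2)=-3, a(3)=120, a(4)=-129, a(5)=489, a(6)=-876, a(7)=2343, a(8)=-4971, a(9)=12000, a(10)=-26913, a(11)=62913, a(12)=-143652, a(13)=332391, a(14)=-763347, a(15)=1760520, a(16)=-4050561, a(17)=9332121, a(18)=-21483804; answer -21483804
Part 3: Y2 = -21483804; r = -16; cross terms: (-27*-34 - 37*-16)=1510, (37*26 - 24*-34)=1778, (24*40 - -8*26)=1168, (-8*12 - 0*40)=-96, (0*-16 - -27*12)=324; twice the area = |4684| = 4684; area = 2342; answer 2342
Part 4: Y3 = 2342; threaded value p + q = 2343; w = 15633; 15633 = 3^4 * 193; sigma = (1 + 3 + 9 + 27 + 81) * (1 + 193) = 121 * 194 = 23474; answer 23474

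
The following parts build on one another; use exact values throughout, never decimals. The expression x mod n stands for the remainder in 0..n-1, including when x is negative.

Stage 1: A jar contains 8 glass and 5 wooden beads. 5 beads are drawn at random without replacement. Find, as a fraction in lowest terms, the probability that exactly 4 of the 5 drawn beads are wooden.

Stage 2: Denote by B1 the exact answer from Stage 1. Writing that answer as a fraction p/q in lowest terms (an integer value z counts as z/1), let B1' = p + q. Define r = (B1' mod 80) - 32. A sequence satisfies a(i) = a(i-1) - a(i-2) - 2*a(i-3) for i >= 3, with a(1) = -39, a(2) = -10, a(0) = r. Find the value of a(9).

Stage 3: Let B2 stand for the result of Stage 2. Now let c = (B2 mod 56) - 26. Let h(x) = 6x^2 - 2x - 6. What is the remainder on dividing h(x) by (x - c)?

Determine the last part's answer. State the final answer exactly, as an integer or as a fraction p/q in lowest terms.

Stage 1: total draws C(13,5) = 1287; favorable C(5,4)*C(8,1) = 40; P = 40/1287; answer 40/1287
Stage 2: B1 = 40/1287; threaded value p + q = 1327; r = 15; a(3) = 1*(-10) - 1*(-39) - 2*(15) = -1; iterating: a(3)=-1, a(4)=87, a(5)=108, a(6)=23, a(7)=-259, a(8)=-498, a(9)=-285; answer -285
Stage 3: B2 = -285; c = 25; remainder = value at the root: 6*(25)^2 - 2*(25)^1 - 6 = (3750) + (-50) + (-6) = 3694; answer 3694

3694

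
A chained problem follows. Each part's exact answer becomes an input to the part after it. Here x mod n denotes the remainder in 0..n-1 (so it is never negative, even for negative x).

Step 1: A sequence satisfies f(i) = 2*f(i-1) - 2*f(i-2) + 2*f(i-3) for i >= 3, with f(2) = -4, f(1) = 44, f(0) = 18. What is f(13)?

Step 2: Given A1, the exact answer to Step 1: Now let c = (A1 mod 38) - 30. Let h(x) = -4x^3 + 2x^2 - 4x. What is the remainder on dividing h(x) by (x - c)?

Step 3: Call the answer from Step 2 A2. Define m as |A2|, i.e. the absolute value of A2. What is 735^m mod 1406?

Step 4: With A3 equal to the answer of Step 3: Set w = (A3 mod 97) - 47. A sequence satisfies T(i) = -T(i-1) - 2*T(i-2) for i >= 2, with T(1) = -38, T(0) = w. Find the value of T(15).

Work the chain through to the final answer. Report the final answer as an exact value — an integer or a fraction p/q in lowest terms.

-5536

Step 1: f(3) = 2*(-4) - 2*(44) + 2*(18) = -60; iterating: f(3)=-60, f(4)=-24, f(5)=64, f(6)=56, f(7)=-64, f(8)=-112, f(9)=16, f(10)=128, f(11)=0, f(12)=-224, f(13)=-192; answer -192
Step 2: A1 = -192; c = 6; remainder = value at the root: -4*(6)^3 + 2*(6)^2 - 4*(6)^1 = (-864) + (72) + (-24) = -816; answer -816
Step 3: A2 = -816; m = 816; squarings mod 1406: 735^1=735, 735^2=321, 735^4=403, 735^8=719, 735^16=959, 735^32=157, 735^64=747, 735^128=1233, 735^256=403, 735^512=719; 735^816 = 735^16 * 735^32 * 735^256 * 735^512 = 581 (mod 1406); answer 581
Step 4: A3 = 581; w = 49; T(2) = -1*(-38) - 2*(49) = -60; iterating: T(2)=-60, T(3)=136, T(4)=-16, T(5)=-256, T(6)=288, T(7)=224, T(8)=-800, T(9)=352, T(10)=1248, T(11)=-1952, T(12)=-544, T(13)=4448, T(14)=-3360, T(15)=-5536; answer -5536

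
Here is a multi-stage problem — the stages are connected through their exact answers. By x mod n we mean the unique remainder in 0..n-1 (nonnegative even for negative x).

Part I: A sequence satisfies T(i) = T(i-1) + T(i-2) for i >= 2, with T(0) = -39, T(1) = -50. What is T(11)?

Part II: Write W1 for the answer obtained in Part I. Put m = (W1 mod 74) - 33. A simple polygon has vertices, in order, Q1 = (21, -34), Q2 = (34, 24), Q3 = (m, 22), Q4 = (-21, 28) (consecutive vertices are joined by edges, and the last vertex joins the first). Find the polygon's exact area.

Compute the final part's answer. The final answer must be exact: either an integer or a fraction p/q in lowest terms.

Part I: T(2) = 1*(-50) + 1*(-39) = -89; iterating: T(2)=-89, T(3)=-139, T(4)=-228, T(5)=-367, T(6)=-595, T(7)=-962, T(8)=-1557, T(9)=-2519, T(10)=-4076, T(11)=-6595; answer -6595
Part II: W1 = -6595; m = 32; cross terms: (21*24 - 34*-34)=1660, (34*22 - 32*24)=-20, (32*28 - -21*22)=1358, (-21*-34 - 21*28)=126; twice the area = |3124| = 3124; area = 1562; answer 1562

1562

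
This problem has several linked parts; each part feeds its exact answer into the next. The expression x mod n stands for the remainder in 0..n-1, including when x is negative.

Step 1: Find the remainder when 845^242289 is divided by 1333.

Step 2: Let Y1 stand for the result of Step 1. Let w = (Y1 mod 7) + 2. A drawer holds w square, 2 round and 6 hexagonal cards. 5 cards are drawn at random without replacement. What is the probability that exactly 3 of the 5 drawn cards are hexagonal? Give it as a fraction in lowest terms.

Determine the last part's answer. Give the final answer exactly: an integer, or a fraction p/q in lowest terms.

40/143

Step 1: squarings mod 1333: 845^1=845, 845^2=870, 845^4=1089, 845^8=884, 845^16=318, 845^32=1149, 845^64=531, 845^128=698, 845^256=659, 845^512=1056, 845^1024=748, 845^2048=977, 845^4096=101, 845^8192=870, 845^16384=1089, 845^32768=884, 845^65536=318, 845^131072=1149; 845^242289 = 845^1 * 845^16 * 845^32 * 845^64 * 845^512 * 845^4096 * 845^8192 * 845^32768 * 845^65536 * 845^131072 = 438 (mod 1333); answer 438
Step 2: Y1 = 438; w = 6; total draws C(14,5) = 2002; favorable C(6,3)*C(8,2) = 560; P = 40/143; answer 40/143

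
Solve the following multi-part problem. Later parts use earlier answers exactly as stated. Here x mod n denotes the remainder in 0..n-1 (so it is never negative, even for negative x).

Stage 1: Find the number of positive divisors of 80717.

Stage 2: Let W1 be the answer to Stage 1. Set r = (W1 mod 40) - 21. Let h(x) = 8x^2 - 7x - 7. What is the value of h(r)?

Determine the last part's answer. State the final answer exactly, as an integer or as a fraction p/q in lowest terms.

Stage 1: 80717 = 7 * 13 * 887; number of divisors = (1+1) * (1+1) * (1+1) = 8; answer 8
Stage 2: W1 = 8; r = -13; 8*(-13)^2 - 7*(-13)^1 - 7 = (1352) + (91) + (-7) = 1436; answer 1436

1436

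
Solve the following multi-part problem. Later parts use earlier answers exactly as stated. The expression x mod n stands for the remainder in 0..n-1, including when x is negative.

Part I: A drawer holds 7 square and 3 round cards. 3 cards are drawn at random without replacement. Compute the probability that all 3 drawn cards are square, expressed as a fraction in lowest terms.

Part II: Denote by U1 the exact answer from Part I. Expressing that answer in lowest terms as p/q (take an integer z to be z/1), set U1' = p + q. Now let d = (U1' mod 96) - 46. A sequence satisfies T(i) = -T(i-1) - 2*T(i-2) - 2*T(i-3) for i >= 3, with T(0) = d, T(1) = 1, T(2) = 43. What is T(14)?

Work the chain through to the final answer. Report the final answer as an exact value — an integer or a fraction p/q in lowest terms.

Part I: total draws C(10,3) = 120; favorable C(7,3) = 35; P = 7/24; answer 7/24
Part II: U1 = 7/24; threaded value p + q = 31; d = -15; T(3) = -1*(43) - 2*(1) - 2*(-15) = -15; iterating: T(3)=-15, T(4)=-73, T(5)=17, T(6)=159, T(7)=-47, T(8)=-305, T(9)=81, T(10)=623, T(11)=-175, T(12)=-1233, T(13)=337, T(14)=2479; answer 2479

2479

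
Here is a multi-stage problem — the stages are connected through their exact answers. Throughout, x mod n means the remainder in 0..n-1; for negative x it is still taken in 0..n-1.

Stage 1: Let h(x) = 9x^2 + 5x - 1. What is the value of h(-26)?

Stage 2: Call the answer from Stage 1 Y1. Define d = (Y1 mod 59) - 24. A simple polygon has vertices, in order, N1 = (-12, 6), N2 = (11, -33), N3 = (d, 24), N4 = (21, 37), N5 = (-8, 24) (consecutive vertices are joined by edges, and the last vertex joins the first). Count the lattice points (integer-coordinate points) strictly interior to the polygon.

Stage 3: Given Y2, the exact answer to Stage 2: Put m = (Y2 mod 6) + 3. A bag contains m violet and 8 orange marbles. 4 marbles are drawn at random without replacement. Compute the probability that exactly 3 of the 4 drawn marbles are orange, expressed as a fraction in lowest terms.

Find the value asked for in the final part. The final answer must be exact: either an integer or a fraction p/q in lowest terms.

Stage 1: 9*(-26)^2 + 5*(-26)^1 - 1 = (6084) + (-130) + (-1) = 5953; answer 5953
Stage 2: Y1 = 5953; d = 29; cross terms: (-12*-33 - 11*6)=330, (11*24 - 29*-33)=1221, (29*37 - 21*24)=569, (21*24 - -8*37)=800, (-8*6 - -12*24)=240; twice the area = |3160| = 3160; area = 1580; boundary points = 1 + 3 + 1 + 1 + 2 = 8; strictly interior points = area - boundary/2 + 1 = 1577; answer 1577
Stage 3: Y2 = 1577; m = 8; total draws C(16,4) = 1820; favorable C(8,3)*C(8,1) = 448; P = 16/65; answer 16/65

16/65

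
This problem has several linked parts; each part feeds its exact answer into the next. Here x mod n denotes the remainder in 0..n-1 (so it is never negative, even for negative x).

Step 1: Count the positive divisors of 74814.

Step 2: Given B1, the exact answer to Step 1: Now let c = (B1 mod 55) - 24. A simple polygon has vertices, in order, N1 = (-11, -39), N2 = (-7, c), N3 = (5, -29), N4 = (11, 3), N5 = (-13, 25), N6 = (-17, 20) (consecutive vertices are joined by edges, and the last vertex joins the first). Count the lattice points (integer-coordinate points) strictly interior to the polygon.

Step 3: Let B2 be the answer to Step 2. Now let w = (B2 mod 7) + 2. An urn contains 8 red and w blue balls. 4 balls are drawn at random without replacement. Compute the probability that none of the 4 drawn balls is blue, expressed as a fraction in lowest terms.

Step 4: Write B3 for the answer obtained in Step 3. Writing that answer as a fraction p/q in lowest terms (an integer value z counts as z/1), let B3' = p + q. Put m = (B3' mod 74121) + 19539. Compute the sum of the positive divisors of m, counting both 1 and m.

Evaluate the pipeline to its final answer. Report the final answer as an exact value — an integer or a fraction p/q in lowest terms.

45360

Step 1: 74814 = 2 * 3 * 37 * 337; number of divisors = (1+1) * (1+1) * (1+1) * (1+1) = 16; answer 16
Step 2: B1 = 16; c = -8; cross terms: (-11*-8 - -7*-39)=-185, (-7*-29 - 5*-8)=243, (5*3 - 11*-29)=334, (11*25 - -13*3)=314, (-13*20 - -17*25)=165, (-17*-39 - -11*20)=883; twice the area = |1754| = 1754; area = 877; boundary points = 1 + 3 + 2 + 2 + 1 + 1 = 10; strictly interior points = area - boundary/2 + 1 = 873; answer 873
Step 3: B2 = 873; w = 7; total draws C(15,4) = 1365; favorable C(8,4) = 70; P = 2/39; answer 2/39
Step 4: B3 = 2/39; threaded value p + q = 41; m = 19580; 19580 = 2^2 * 5 * 11 * 89; sigma = (1 + 2 + 4) * (1 + 5) * (1 + 11) * (1 + 89) = 7 * 6 * 12 * 90 = 45360; answer 45360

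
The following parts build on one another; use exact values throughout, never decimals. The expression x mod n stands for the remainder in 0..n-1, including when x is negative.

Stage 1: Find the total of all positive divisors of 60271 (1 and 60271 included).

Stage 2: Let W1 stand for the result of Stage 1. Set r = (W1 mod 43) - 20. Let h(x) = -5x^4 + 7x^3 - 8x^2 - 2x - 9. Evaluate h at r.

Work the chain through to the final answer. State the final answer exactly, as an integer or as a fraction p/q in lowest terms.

-28377

Stage 1: 60271 is prime, so its only divisors are 1 and 60271; sigma = 1 + 60271 = 60272; answer 60272
Stage 2: W1 = 60272; r = 9; -5*(9)^4 + 7*(9)^3 - 8*(9)^2 - 2*(9)^1 - 9 = (-32805) + (5103) + (-648) + (-18) + (-9) = -28377; answer -28377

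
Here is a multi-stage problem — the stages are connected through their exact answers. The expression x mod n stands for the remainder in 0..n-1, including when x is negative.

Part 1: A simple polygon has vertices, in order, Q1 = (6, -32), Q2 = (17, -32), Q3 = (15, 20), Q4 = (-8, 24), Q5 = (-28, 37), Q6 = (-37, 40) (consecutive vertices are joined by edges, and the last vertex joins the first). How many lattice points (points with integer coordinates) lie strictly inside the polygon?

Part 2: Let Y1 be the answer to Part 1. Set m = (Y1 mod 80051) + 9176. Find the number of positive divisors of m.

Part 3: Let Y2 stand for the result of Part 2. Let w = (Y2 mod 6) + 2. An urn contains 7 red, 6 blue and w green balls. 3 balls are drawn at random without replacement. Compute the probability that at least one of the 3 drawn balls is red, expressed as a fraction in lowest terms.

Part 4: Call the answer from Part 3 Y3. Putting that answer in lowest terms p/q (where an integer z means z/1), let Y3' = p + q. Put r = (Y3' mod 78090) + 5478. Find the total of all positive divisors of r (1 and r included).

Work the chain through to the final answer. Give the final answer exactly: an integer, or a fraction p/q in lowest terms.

14448

Part 1: cross terms: (6*-32 - 17*-32)=352, (17*20 - 15*-32)=820, (15*24 - -8*20)=520, (-8*37 - -28*24)=376, (-28*40 - -37*37)=249, (-37*-32 - 6*40)=944; twice the area = |3261| = 3261; area = 3261/2; boundary points = 11 + 2 + 1 + 1 + 3 + 1 = 19; strictly interior points = area - boundary/2 + 1 = 1622; answer 1622
Part 2: Y1 = 1622; m = 10798; 10798 = 2 * 5399; number of divisors = (1+1) * (1+1) = 4; answer 4
Part 3: Y2 = 4; w = 6; total draws C(19,3) = 969; complement C(12,3) = 220; favorable 969 - 220 = 749; P = 749/969; answer 749/969
Part 4: Y3 = 749/969; threaded value p + q = 1718; r = 7196; 7196 = 2^2 * 7 * 257; sigma = (1 + 2 + 4) * (1 + 7) * (1 + 257) = 7 * 8 * 258 = 14448; answer 14448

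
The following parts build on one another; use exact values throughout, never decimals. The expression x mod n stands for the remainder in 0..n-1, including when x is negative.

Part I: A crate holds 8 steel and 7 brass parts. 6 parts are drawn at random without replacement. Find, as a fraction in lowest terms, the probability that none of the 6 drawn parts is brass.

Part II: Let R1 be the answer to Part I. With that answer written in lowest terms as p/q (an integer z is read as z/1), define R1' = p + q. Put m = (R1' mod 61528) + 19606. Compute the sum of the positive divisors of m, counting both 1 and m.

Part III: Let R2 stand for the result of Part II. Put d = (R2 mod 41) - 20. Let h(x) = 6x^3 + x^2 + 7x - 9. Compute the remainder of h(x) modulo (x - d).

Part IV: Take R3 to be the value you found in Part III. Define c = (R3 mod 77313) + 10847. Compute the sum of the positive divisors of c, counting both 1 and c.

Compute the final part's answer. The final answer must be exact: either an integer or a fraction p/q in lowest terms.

22176

Part I: total draws C(15,6) = 5005; favorable C(8,6) = 28; P = 4/715; answer 4/715
Part II: R1 = 4/715; threaded value p + q = 719; m = 20325; 20325 = 3 * 5^2 * 271; sigma = (1 + 3) * (1 + 5 + 25) * (1 + 271) = 4 * 31 * 272 = 33728; answer 33728
Part III: R2 = 33728; d = 6; remainder = value at the root: 6*(6)^3 + 1*(6)^2 + 7*(6)^1 - 9 = (1296) + (36) + (42) + (-9) = 1365; answer 1365
Part IV: R3 = 1365; c = 12212; 12212 = 2^2 * 43 * 71; sigma = (1 + 2 + 4) * (1 + 43) * (1 + 71) = 7 * 44 * 72 = 22176; answer 22176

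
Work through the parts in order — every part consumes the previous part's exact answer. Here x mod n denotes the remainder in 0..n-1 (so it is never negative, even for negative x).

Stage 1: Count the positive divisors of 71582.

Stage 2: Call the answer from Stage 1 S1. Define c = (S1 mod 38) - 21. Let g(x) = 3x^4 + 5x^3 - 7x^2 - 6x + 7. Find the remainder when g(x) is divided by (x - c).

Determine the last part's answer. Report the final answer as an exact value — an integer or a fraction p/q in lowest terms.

73600

Stage 1: 71582 = 2 * 7 * 5113; number of divisors = (1+1) * (1+1) * (1+1) = 8; answer 8
Stage 2: S1 = 8; c = -13; remainder = value at the root: 3*(-13)^4 + 5*(-13)^3 - 7*(-13)^2 - 6*(-13)^1 + 7 = (85683) + (-10985) + (-1183) + (78) + (7) = 73600; answer 73600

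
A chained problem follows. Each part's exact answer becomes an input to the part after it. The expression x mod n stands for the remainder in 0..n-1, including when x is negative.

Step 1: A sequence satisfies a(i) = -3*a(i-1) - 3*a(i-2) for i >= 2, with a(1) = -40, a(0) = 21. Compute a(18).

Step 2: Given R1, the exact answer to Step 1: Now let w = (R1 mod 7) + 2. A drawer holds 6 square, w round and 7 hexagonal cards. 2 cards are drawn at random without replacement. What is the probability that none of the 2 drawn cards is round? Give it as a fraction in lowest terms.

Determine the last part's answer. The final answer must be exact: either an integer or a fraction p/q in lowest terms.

Step 1: a(2) = -3*(-40) - 3*(21) = 57; iterating: a(2)=57, a(3)=-51, a(4)=-18, a(5)=207, a(6)=-567, a(7)=1080, a(8)=-1539, a(9)=1377, a(10)=486, a(11)=-5589, a(12)=15309, a(13)=-29160, a(14)=41553, a(15)=-37179, a(16)=-13122, a(17)=150903, a(18)=-413343; answer -413343
Step 2: R1 = -413343; w = 2; total draws C(15,2) = 105; favorable C(13,2) = 78; P = 26/35; answer 26/35

26/35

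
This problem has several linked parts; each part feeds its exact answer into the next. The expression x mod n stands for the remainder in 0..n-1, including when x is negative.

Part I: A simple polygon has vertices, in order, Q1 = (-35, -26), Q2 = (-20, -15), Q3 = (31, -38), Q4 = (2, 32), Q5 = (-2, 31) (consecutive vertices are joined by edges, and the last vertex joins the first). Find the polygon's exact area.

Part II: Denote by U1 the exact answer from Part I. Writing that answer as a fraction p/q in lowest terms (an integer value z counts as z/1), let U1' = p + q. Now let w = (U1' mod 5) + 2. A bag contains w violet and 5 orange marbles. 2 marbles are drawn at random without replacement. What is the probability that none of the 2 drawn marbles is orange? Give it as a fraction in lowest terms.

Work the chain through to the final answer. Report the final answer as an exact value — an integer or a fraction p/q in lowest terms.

Part I: cross terms: (-35*-15 - -20*-26)=5, (-20*-38 - 31*-15)=1225, (31*32 - 2*-38)=1068, (2*31 - -2*32)=126, (-2*-26 - -35*31)=1137; twice the area = |3561| = 3561; area = 3561/2; answer 3561/2
Part II: U1 = 3561/2; threaded value p + q = 3563; w = 5; total draws C(10,2) = 45; favorable C(5,2) = 10; P = 2/9; answer 2/9

2/9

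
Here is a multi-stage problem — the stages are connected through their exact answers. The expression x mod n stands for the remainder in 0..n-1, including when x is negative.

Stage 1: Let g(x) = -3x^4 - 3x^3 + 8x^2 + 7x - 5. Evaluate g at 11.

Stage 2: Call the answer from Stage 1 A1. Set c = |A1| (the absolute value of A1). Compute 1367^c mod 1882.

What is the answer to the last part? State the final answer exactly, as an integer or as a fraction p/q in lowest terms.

Stage 1: -3*(11)^4 - 3*(11)^3 + 8*(11)^2 + 7*(11)^1 - 5 = (-43923) + (-3993) + (968) + (77) + (-5) = -46876; answer -46876
Stage 2: A1 = -46876; c = 46876; squarings mod 1882: 1367^1=1367, 1367^2=1745, 1367^4=1831, 1367^8=719, 1367^16=1293, 1367^32=633, 1367^64=1705, 1367^128=1217, 1367^256=1837, 1367^512=143, 1367^1024=1629, 1367^2048=21, 1367^4096=441, 1367^8192=635, 1367^16384=477, 1367^32768=1689; 1367^46876 = 1367^4 * 1367^8 * 1367^16 * 1367^256 * 1367^512 * 1367^1024 * 1367^4096 * 1367^8192 * 1367^32768 = 501 (mod 1882); answer 501

501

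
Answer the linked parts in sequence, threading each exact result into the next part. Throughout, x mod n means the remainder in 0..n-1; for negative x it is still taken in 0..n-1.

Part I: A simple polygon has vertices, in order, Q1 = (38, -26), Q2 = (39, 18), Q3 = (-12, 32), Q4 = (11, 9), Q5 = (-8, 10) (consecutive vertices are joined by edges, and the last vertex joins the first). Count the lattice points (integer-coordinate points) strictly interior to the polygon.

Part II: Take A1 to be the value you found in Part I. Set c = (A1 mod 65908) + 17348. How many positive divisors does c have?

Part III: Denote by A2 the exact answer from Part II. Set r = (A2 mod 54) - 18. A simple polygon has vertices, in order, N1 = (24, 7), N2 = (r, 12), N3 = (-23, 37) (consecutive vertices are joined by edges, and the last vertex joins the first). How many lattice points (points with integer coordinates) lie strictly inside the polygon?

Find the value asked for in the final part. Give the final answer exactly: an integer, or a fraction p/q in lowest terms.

Part I: cross terms: (38*18 - 39*-26)=1698, (39*32 - -12*18)=1464, (-12*9 - 11*32)=-460, (11*10 - -8*9)=182, (-8*-26 - 38*10)=-172; twice the area = |2712| = 2712; area = 1356; boundary points = 1 + 1 + 23 + 1 + 2 = 28; strictly interior points = area - boundary/2 + 1 = 1343; answer 1343
Part II: A1 = 1343; c = 18691; 18691 is prime, so its only divisors are 1 and 18691; count = 2; answer 2
Part III: A2 = 2; r = -16; cross terms: (24*12 - -16*7)=400, (-16*37 - -23*12)=-316, (-23*7 - 24*37)=-1049; twice the area = |-965| = 965; area = 965/2; boundary points = 5 + 1 + 1 = 7; strictly interior points = area - boundary/2 + 1 = 480; answer 480

480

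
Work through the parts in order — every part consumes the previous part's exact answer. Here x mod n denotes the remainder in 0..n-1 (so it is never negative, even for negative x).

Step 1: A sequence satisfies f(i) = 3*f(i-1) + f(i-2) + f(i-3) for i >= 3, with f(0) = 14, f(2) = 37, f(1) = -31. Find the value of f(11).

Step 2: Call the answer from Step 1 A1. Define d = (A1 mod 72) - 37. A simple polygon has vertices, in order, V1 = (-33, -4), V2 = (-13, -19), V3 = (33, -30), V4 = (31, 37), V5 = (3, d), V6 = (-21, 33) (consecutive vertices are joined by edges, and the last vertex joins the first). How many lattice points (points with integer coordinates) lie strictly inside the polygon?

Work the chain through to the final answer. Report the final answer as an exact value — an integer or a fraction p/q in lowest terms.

1939

Step 1: f(3) = 3*(37) + 1*(-31) + 1*(14) = 94; iterating: f(3)=94, f(4)=288, f(5)=995, f(6)=3367, f(7)=11384, f(8)=38514, f(9)=130293, f(10)=440777, f(11)=1491138; answer 1491138
Step 2: A1 = 1491138; d = -19; cross terms: (-33*-19 - -13*-4)=575, (-13*-30 - 33*-19)=1017, (33*37 - 31*-30)=2151, (31*-19 - 3*37)=-700, (3*33 - -21*-19)=-300, (-21*-4 - -33*33)=1173; twice the area = |3916| = 3916; area = 1958; boundary points = 5 + 1 + 1 + 28 + 4 + 1 = 40; strictly interior points = area - boundary/2 + 1 = 1939; answer 1939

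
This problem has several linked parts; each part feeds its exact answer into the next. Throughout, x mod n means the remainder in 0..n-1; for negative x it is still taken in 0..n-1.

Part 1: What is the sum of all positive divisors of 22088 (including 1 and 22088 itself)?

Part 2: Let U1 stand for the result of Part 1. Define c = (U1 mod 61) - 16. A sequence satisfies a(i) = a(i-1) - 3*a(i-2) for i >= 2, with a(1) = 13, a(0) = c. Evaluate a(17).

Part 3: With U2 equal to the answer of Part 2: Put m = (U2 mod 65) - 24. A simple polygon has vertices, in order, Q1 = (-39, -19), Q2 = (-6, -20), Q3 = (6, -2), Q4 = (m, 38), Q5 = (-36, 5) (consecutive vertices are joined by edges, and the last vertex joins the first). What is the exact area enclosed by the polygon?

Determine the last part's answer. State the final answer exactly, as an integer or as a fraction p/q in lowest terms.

Part 1: 22088 = 2^3 * 11 * 251; sigma = (1 + 2 + 4 + 8) * (1 + 11) * (1 + 251) = 15 * 12 * 252 = 45360; answer 45360
Part 2: U1 = 45360; c = 21; a(2) = 1*(13) - 3*(21) = -50; iterating: a(2)=-50, a(3)=-89, a(4)=61, a(5)=328, a(6)=145, a(7)=-839, a(8)=-1274, a(9)=1243, a(10)=5065, a(11)=1336, a(12)=-13859, a(13)=-17867, a(14)=23710, a(15)=77311, a(16)=6181, a(17)=-225752; answer -225752
Part 3: U2 = -225752; m = 34; cross terms: (-39*-20 - -6*-19)=666, (-6*-2 - 6*-20)=132, (6*38 - 34*-2)=296, (34*5 - -36*38)=1538, (-36*-19 - -39*5)=879; twice the area = |3511| = 3511; area = 3511/2; answer 3511/2

3511/2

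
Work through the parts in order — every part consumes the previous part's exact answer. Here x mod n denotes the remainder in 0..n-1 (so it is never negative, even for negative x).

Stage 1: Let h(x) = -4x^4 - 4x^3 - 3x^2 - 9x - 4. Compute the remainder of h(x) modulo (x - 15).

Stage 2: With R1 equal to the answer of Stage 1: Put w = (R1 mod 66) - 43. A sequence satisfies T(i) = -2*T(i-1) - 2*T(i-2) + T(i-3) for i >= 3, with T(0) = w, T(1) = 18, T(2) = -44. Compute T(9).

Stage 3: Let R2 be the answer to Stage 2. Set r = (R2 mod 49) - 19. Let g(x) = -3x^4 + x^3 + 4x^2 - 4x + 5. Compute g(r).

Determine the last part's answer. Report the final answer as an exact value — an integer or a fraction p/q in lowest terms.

Stage 1: remainder = value at the root: -4*(15)^4 - 4*(15)^3 - 3*(15)^2 - 9*(15)^1 - 4 = (-202500) + (-13500) + (-675) + (-135) + (-4) = -216814; answer -216814
Stage 2: R1 = -216814; w = 19; T(3) = -2*(-44) - 2*(18) + 1*(19) = 71; iterating: T(3)=71, T(4)=-36, T(5)=-114, T(6)=371, T(7)=-550, T(8)=244, T(9)=983; answer 983
Stage 3: R2 = 983; r = -16; -3*(-16)^4 + 1*(-16)^3 + 4*(-16)^2 - 4*(-16)^1 + 5 = (-196608) + (-4096) + (1024) + (64) + (5) = -199611; answer -199611

-199611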